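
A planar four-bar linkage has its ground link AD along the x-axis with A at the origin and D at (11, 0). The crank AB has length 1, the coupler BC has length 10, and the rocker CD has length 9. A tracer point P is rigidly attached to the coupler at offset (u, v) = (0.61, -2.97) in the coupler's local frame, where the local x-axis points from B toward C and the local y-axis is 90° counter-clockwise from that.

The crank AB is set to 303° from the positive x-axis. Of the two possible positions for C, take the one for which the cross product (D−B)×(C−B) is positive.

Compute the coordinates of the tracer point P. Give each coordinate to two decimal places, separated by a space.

A=(0,0), D=(11.00,0)
B = A + 1.00·(cos303°, sin303°) = (0.5446, -0.8387)
|BD| = 10.4889
circle(B,10.00) ∩ circle(D,9.00): a=6.1502, h=7.8851
  candidates: C₊=(6.0447,7.5130) cross=82.707; C₋=(7.3056,-8.2068) cross=-82.707
  mode + wants cross > 0 → take C=(6.0447,7.5130) (cross=82.707)
ex = (C−B)/|BC| = (0.5500,0.8352); ey = (-0.8352,0.5500)
P = B + 0.61·ex + -2.97·ey = (3.3606,-1.9627)

3.36 -1.96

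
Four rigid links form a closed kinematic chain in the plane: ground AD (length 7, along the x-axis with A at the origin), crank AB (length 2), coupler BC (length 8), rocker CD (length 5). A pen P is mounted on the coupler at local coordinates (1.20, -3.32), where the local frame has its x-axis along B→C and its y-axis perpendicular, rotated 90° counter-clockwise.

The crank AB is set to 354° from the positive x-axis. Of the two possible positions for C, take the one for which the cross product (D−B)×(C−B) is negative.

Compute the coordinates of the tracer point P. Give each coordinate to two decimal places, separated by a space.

A=(0,0), D=(7.00,0)
B = A + 2.00·(cos354°, sin354°) = (1.9890, -0.2091)
|BD| = 5.0153
circle(B,8.00) ∩ circle(D,5.00): a=6.3957, h=4.8057
  candidates: C₊=(8.1789,4.8590) cross=24.102; C₋=(8.5796,-4.7439) cross=-24.102
  mode - wants cross < 0 → take C=(8.5796,-4.7439) (cross=-24.102)
ex = (C−B)/|BC| = (0.8238,-0.5669); ey = (0.5669,0.8238)
P = B + 1.20·ex + -3.32·ey = (1.0956,-3.6244)

1.10 -3.62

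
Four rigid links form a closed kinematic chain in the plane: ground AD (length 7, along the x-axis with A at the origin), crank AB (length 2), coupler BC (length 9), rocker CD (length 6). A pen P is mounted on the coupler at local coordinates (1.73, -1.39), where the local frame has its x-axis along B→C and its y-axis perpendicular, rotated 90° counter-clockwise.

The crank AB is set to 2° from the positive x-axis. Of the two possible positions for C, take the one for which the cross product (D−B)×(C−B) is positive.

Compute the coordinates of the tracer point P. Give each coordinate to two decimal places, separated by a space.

4.22 0.05

A=(0,0), D=(7.00,0)
B = A + 2.00·(cos2°, sin2°) = (1.9988, 0.0698)
|BD| = 5.0017
circle(B,9.00) ∩ circle(D,6.00): a=6.9993, h=5.6577
  candidates: C₊=(9.0764,5.6293) cross=28.298; C₋=(8.9185,-5.6850) cross=-28.298
  mode + wants cross > 0 → take C=(9.0764,5.6293) (cross=28.298)
ex = (C−B)/|BC| = (0.7864,0.6177); ey = (-0.6177,0.7864)
P = B + 1.73·ex + -1.39·ey = (4.2179,0.0454)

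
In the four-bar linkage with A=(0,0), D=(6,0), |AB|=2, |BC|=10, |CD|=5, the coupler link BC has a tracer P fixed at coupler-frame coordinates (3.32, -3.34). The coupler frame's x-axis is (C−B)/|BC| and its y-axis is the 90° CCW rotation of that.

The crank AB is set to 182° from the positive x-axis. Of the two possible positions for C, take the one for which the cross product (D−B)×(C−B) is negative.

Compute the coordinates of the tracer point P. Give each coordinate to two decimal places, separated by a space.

A=(0,0), D=(6.00,0)
B = A + 2.00·(cos182°, sin182°) = (-1.9988, -0.0698)
|BD| = 7.9991
circle(B,10.00) ∩ circle(D,5.00): a=8.6876, h=4.9524
  candidates: C₊=(6.6453,4.9582) cross=39.614; C₋=(6.7317,-4.9462) cross=-39.614
  mode - wants cross < 0 → take C=(6.7317,-4.9462) (cross=-39.614)
ex = (C−B)/|BC| = (0.8730,-0.4876); ey = (0.4876,0.8730)
P = B + 3.32·ex + -3.34·ey = (-0.7290,-4.6047)

-0.73 -4.60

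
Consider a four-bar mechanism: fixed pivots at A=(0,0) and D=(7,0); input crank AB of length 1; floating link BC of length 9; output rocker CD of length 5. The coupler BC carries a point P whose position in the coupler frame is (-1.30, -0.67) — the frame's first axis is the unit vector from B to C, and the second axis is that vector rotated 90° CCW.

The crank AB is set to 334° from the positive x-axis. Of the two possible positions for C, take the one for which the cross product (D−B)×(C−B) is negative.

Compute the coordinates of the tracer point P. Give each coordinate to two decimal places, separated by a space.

-0.56 -0.42

A=(0,0), D=(7.00,0)
B = A + 1.00·(cos334°, sin334°) = (0.8988, -0.4384)
|BD| = 6.1169
circle(B,9.00) ∩ circle(D,5.00): a=7.6359, h=4.7637
  candidates: C₊=(8.1737,4.8603) cross=29.139; C₋=(8.8565,-4.6426) cross=-29.139
  mode - wants cross < 0 → take C=(8.8565,-4.6426) (cross=-29.139)
ex = (C−B)/|BC| = (0.8842,-0.4671); ey = (0.4671,0.8842)
P = B + -1.30·ex + -0.67·ey = (-0.5636,-0.4235)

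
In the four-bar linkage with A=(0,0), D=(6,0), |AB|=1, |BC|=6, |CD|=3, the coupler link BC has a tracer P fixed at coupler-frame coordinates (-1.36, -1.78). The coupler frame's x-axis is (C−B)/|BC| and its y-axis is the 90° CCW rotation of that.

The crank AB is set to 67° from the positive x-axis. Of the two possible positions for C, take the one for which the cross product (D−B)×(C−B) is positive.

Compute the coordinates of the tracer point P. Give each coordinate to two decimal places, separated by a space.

-0.27 -1.22

A=(0,0), D=(6.00,0)
B = A + 1.00·(cos67°, sin67°) = (0.3907, 0.9205)
|BD| = 5.6843
circle(B,6.00) ∩ circle(D,3.00): a=5.2171, h=2.9634
  candidates: C₊=(6.0189,2.9999) cross=16.845; C₋=(5.0591,-2.8486) cross=-16.845
  mode + wants cross > 0 → take C=(6.0189,2.9999) (cross=16.845)
ex = (C−B)/|BC| = (0.9380,0.3466); ey = (-0.3466,0.9380)
P = B + -1.36·ex + -1.78·ey = (-0.2681,-1.2205)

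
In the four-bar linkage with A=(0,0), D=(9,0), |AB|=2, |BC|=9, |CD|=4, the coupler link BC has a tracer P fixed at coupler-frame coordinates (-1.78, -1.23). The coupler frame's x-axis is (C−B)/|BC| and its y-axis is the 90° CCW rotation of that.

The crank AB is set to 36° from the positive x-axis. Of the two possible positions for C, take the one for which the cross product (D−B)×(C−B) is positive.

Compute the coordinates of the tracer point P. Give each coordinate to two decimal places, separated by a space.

A=(0,0), D=(9.00,0)
B = A + 2.00·(cos36°, sin36°) = (1.6180, 1.1756)
|BD| = 7.4750
circle(B,9.00) ∩ circle(D,4.00): a=8.0853, h=3.9532
  candidates: C₊=(10.2245,3.8080) cross=29.550; C₋=(8.9810,-4.0000) cross=-29.550
  mode + wants cross > 0 → take C=(10.2245,3.8080) (cross=29.550)
ex = (C−B)/|BC| = (0.9563,0.2925); ey = (-0.2925,0.9563)
P = B + -1.78·ex + -1.23·ey = (0.2756,-0.5213)

0.28 -0.52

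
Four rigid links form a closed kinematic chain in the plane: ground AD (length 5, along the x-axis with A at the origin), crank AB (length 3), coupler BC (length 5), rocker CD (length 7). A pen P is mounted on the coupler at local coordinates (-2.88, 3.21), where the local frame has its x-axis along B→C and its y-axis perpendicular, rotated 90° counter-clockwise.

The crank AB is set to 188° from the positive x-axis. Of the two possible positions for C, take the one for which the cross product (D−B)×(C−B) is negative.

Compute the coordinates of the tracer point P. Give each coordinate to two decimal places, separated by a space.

A=(0,0), D=(5.00,0)
B = A + 3.00·(cos188°, sin188°) = (-2.9708, -0.4175)
|BD| = 7.9817
circle(B,5.00) ∩ circle(D,7.00): a=2.4874, h=4.3374
  candidates: C₊=(-0.7137,4.0440) cross=34.620; C₋=(-0.2599,-4.6188) cross=-34.620
  mode - wants cross < 0 → take C=(-0.2599,-4.6188) (cross=-34.620)
ex = (C−B)/|BC| = (0.5422,-0.8403); ey = (0.8403,0.5422)
P = B + -2.88·ex + 3.21·ey = (-1.8351,3.7428)

-1.84 3.74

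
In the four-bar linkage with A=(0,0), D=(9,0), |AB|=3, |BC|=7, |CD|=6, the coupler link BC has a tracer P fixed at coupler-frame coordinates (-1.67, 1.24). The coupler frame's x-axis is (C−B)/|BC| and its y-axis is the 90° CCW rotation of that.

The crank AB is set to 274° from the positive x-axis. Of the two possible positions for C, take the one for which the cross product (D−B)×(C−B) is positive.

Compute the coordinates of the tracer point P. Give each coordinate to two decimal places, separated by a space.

A=(0,0), D=(9.00,0)
B = A + 3.00·(cos274°, sin274°) = (0.2093, -2.9927)
|BD| = 9.2862
circle(B,7.00) ∩ circle(D,6.00): a=5.3431, h=4.5224
  candidates: C₊=(3.8098,3.0103) cross=41.995; C₋=(6.7247,-5.5518) cross=-41.995
  mode + wants cross > 0 → take C=(3.8098,3.0103) (cross=41.995)
ex = (C−B)/|BC| = (0.5144,0.8576); ey = (-0.8576,0.5144)
P = B + -1.67·ex + 1.24·ey = (-1.7131,-3.7870)

-1.71 -3.79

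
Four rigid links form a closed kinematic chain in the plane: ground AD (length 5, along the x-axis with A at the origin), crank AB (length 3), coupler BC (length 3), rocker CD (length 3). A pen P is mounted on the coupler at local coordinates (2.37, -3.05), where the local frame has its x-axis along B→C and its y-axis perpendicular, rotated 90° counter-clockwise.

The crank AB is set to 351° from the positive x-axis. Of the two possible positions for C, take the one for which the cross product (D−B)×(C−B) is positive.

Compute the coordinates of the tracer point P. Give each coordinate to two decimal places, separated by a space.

A=(0,0), D=(5.00,0)
B = A + 3.00·(cos351°, sin351°) = (2.9631, -0.4693)
|BD| = 2.0903
circle(B,3.00) ∩ circle(D,3.00): a=1.0451, h=2.8121
  candidates: C₊=(3.3502,2.5056) cross=5.878; C₋=(4.6129,-2.9749) cross=-5.878
  mode + wants cross > 0 → take C=(3.3502,2.5056) (cross=5.878)
ex = (C−B)/|BC| = (0.1290,0.9916); ey = (-0.9916,0.1290)
P = B + 2.37·ex + -3.05·ey = (6.2934,1.4873)

6.29 1.49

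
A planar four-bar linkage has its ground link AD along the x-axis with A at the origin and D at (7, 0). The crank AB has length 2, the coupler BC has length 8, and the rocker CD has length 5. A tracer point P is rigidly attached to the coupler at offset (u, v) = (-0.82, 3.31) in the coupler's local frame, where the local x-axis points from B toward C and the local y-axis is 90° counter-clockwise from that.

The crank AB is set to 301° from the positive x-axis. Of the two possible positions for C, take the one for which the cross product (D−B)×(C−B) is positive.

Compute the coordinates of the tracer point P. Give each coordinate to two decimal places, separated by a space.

-2.15 -0.47

A=(0,0), D=(7.00,0)
B = A + 2.00·(cos301°, sin301°) = (1.0301, -1.7143)
|BD| = 6.2112
circle(B,8.00) ∩ circle(D,5.00): a=6.2451, h=4.9999
  candidates: C₊=(5.6526,4.8150) cross=31.055; C₋=(8.4126,-4.7963) cross=-31.055
  mode + wants cross > 0 → take C=(5.6526,4.8150) (cross=31.055)
ex = (C−B)/|BC| = (0.5778,0.8162); ey = (-0.8162,0.5778)
P = B + -0.82·ex + 3.31·ey = (-2.1453,-0.4710)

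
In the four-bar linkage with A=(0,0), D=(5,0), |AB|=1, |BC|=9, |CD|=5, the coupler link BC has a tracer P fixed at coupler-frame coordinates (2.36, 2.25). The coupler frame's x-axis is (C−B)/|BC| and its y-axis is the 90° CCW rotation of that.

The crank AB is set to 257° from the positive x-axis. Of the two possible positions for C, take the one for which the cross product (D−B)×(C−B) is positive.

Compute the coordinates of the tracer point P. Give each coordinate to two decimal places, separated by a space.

A=(0,0), D=(5.00,0)
B = A + 1.00·(cos257°, sin257°) = (-0.2250, -0.9744)
|BD| = 5.3150
circle(B,9.00) ∩ circle(D,5.00): a=7.9256, h=4.2644
  candidates: C₊=(6.7846,4.6707) cross=22.665; C₋=(8.3481,-3.7135) cross=-22.665
  mode + wants cross > 0 → take C=(6.7846,4.6707) (cross=22.665)
ex = (C−B)/|BC| = (0.7788,0.6272); ey = (-0.6272,0.7788)
P = B + 2.36·ex + 2.25·ey = (0.2018,2.2583)

0.20 2.26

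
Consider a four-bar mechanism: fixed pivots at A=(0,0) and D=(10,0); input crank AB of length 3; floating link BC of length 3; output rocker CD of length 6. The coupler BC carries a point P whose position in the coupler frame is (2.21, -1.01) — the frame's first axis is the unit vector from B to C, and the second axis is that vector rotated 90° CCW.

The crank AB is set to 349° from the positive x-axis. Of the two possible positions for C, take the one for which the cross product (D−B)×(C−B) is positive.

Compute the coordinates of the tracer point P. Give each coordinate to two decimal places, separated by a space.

A=(0,0), D=(10.00,0)
B = A + 3.00·(cos349°, sin349°) = (2.9449, -0.5724)
|BD| = 7.0783
circle(B,3.00) ∩ circle(D,6.00): a=1.6319, h=2.5173
  candidates: C₊=(4.3679,2.0686) cross=17.818; C₋=(4.7750,-2.9495) cross=-17.818
  mode + wants cross > 0 → take C=(4.3679,2.0686) (cross=17.818)
ex = (C−B)/|BC| = (0.4743,0.8803); ey = (-0.8803,0.4743)
P = B + 2.21·ex + -1.01·ey = (4.8823,0.8941)

4.88 0.89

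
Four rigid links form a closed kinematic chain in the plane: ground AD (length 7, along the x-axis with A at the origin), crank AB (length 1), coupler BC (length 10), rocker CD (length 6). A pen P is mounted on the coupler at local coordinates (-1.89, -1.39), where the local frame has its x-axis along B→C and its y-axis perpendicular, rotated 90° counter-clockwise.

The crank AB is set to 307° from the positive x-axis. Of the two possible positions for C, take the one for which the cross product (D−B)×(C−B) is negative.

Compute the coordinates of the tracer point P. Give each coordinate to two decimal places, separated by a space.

-1.72 -1.14

A=(0,0), D=(7.00,0)
B = A + 1.00·(cos307°, sin307°) = (0.6018, -0.7986)
|BD| = 6.4478
circle(B,10.00) ∩ circle(D,6.00): a=8.1868, h=5.7425
  candidates: C₊=(8.0143,5.9136) cross=37.026; C₋=(9.4369,-5.4829) cross=-37.026
  mode - wants cross < 0 → take C=(9.4369,-5.4829) (cross=-37.026)
ex = (C−B)/|BC| = (0.8835,-0.4684); ey = (0.4684,0.8835)
P = B + -1.89·ex + -1.39·ey = (-1.7191,-1.1414)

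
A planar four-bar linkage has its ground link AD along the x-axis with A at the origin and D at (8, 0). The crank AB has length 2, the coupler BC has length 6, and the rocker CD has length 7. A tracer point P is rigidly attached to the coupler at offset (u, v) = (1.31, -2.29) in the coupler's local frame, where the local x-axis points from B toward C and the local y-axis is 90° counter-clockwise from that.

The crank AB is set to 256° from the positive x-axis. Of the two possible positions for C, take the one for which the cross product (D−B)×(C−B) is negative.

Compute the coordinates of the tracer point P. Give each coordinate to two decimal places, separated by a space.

A=(0,0), D=(8.00,0)
B = A + 2.00·(cos256°, sin256°) = (-0.4838, -1.9406)
|BD| = 8.7030
circle(B,6.00) ∩ circle(D,7.00): a=3.6046, h=4.7965
  candidates: C₊=(1.9605,3.5389) cross=41.744; C₋=(4.0995,-5.8126) cross=-41.744
  mode - wants cross < 0 → take C=(4.0995,-5.8126) (cross=-41.744)
ex = (C−B)/|BC| = (0.7639,-0.6453); ey = (0.6453,0.7639)
P = B + 1.31·ex + -2.29·ey = (-0.9610,-4.5353)

-0.96 -4.54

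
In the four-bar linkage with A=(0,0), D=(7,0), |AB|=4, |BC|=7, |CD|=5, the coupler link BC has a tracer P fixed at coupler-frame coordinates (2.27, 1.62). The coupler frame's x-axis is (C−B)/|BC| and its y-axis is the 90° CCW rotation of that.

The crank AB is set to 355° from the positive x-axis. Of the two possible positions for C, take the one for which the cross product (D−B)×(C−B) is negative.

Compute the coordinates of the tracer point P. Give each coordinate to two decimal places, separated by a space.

6.77 -0.18

A=(0,0), D=(7.00,0)
B = A + 4.00·(cos355°, sin355°) = (3.9848, -0.3486)
|BD| = 3.0353
circle(B,7.00) ∩ circle(D,5.00): a=5.4711, h=4.3666
  candidates: C₊=(8.9182,4.6174) cross=13.254; C₋=(9.9212,-4.0579) cross=-13.254
  mode - wants cross < 0 → take C=(9.9212,-4.0579) (cross=-13.254)
ex = (C−B)/|BC| = (0.8481,-0.5299); ey = (0.5299,0.8481)
P = B + 2.27·ex + 1.62·ey = (6.7683,-0.1776)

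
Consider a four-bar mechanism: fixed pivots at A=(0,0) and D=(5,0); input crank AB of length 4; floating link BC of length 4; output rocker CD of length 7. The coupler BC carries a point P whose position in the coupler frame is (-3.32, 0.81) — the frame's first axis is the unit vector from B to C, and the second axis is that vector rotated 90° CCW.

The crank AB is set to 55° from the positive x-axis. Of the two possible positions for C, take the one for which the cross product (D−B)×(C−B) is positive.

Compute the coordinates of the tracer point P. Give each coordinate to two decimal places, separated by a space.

A=(0,0), D=(5.00,0)
B = A + 4.00·(cos55°, sin55°) = (2.2943, 3.2766)
|BD| = 4.2493
circle(B,4.00) ∩ circle(D,7.00): a=-1.7583, h=3.5928
  candidates: C₊=(3.9451,6.9201) cross=15.267; C₋=(-1.5956,2.3447) cross=-15.267
  mode + wants cross > 0 → take C=(3.9451,6.9201) (cross=15.267)
ex = (C−B)/|BC| = (0.4127,0.9109); ey = (-0.9109,0.4127)
P = B + -3.32·ex + 0.81·ey = (0.1863,0.5868)

0.19 0.59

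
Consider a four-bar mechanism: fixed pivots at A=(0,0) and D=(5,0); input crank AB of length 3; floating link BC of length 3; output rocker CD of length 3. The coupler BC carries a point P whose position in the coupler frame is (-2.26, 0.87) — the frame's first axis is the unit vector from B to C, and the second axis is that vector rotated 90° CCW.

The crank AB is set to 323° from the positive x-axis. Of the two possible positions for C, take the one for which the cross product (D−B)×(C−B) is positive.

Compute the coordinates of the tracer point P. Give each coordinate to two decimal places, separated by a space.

1.64 -4.11

A=(0,0), D=(5.00,0)
B = A + 3.00·(cos323°, sin323°) = (2.3959, -1.8054)
|BD| = 3.1687
circle(B,3.00) ∩ circle(D,3.00): a=1.5844, h=2.5475
  candidates: C₊=(2.2465,1.1908) cross=8.072; C₋=(5.1494,-2.9963) cross=-8.072
  mode + wants cross > 0 → take C=(2.2465,1.1908) (cross=8.072)
ex = (C−B)/|BC| = (-0.0498,0.9988); ey = (-0.9988,-0.0498)
P = B + -2.26·ex + 0.87·ey = (1.6396,-4.1060)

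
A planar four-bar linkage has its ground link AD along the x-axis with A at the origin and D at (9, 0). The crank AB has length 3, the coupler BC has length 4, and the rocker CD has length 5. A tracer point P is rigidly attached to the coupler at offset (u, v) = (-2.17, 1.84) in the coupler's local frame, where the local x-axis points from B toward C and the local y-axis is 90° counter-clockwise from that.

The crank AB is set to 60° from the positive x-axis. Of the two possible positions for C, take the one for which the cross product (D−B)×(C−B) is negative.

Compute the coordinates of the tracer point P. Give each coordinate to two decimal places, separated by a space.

1.56 5.44

A=(0,0), D=(9.00,0)
B = A + 3.00·(cos60°, sin60°) = (1.5000, 2.5981)
|BD| = 7.9373
circle(B,4.00) ∩ circle(D,5.00): a=3.4017, h=2.1044
  candidates: C₊=(5.4031,3.4731) cross=16.703; C₋=(4.0255,-0.5039) cross=-16.703
  mode - wants cross < 0 → take C=(4.0255,-0.5039) (cross=-16.703)
ex = (C−B)/|BC| = (0.6314,-0.7755); ey = (0.7755,0.6314)
P = B + -2.17·ex + 1.84·ey = (1.5568,5.4426)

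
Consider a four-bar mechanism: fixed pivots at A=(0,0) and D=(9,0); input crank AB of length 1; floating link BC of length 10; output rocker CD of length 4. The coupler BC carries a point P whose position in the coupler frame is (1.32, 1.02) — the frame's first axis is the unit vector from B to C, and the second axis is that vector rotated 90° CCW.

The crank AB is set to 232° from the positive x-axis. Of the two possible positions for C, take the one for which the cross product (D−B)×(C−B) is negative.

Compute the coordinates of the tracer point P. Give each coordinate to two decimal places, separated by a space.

A=(0,0), D=(9.00,0)
B = A + 1.00·(cos232°, sin232°) = (-0.6157, -0.7880)
|BD| = 9.6479
circle(B,10.00) ∩ circle(D,4.00): a=9.1772, h=3.9722
  candidates: C₊=(8.2065,3.9205) cross=38.323; C₋=(8.8553,-3.9974) cross=-38.323
  mode - wants cross < 0 → take C=(8.8553,-3.9974) (cross=-38.323)
ex = (C−B)/|BC| = (0.9471,-0.3209); ey = (0.3209,0.9471)
P = B + 1.32·ex + 1.02·ey = (0.9619,-0.2456)

0.96 -0.25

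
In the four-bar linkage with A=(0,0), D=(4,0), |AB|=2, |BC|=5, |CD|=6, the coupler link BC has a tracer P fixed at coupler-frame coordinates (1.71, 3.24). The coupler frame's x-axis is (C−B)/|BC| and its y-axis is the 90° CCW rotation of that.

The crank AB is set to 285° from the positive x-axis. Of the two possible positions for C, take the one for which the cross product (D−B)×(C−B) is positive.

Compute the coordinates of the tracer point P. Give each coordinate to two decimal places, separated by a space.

-3.13 -1.56

A=(0,0), D=(4.00,0)
B = A + 2.00·(cos285°, sin285°) = (0.5176, -1.9319)
|BD| = 3.9823
circle(B,5.00) ∩ circle(D,6.00): a=0.6101, h=4.9626
  candidates: C₊=(-1.3563,2.7037) cross=19.763; C₋=(3.4585,-5.9755) cross=-19.763
  mode + wants cross > 0 → take C=(-1.3563,2.7037) (cross=19.763)
ex = (C−B)/|BC| = (-0.3748,0.9271); ey = (-0.9271,-0.3748)
P = B + 1.71·ex + 3.24·ey = (-3.1271,-1.5608)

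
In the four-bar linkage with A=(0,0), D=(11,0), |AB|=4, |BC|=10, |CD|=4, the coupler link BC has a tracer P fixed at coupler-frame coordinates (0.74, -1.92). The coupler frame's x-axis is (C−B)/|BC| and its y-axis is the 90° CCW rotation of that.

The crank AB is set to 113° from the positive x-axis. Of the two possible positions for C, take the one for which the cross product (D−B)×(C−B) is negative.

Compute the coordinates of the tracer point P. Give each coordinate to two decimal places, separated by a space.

-1.85 1.64

A=(0,0), D=(11.00,0)
B = A + 4.00·(cos113°, sin113°) = (-1.5629, 3.6820)
|BD| = 13.0914
circle(B,10.00) ∩ circle(D,4.00): a=9.7539, h=2.2048
  candidates: C₊=(8.4174,3.0545) cross=28.864; C₋=(7.1771,-1.1771) cross=-28.864
  mode - wants cross < 0 → take C=(7.1771,-1.1771) (cross=-28.864)
ex = (C−B)/|BC| = (0.8740,-0.4859); ey = (0.4859,0.8740)
P = B + 0.74·ex + -1.92·ey = (-1.8491,1.6444)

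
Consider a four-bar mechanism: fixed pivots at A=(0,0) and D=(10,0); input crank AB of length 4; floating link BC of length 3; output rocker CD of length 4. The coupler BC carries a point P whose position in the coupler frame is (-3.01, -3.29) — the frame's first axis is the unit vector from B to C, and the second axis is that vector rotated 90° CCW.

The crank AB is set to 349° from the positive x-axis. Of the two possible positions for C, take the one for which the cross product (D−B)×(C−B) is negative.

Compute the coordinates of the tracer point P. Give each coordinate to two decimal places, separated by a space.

A=(0,0), D=(10.00,0)
B = A + 4.00·(cos349°, sin349°) = (3.9265, -0.7632)
|BD| = 6.1213
circle(B,3.00) ∩ circle(D,4.00): a=2.4889, h=1.6750
  candidates: C₊=(6.1871,1.2090) cross=10.253; C₋=(6.6048,-2.1148) cross=-10.253
  mode - wants cross < 0 → take C=(6.6048,-2.1148) (cross=-10.253)
ex = (C−B)/|BC| = (0.8928,-0.4505); ey = (0.4505,0.8928)
P = B + -3.01·ex + -3.29·ey = (-0.2430,-2.3443)

-0.24 -2.34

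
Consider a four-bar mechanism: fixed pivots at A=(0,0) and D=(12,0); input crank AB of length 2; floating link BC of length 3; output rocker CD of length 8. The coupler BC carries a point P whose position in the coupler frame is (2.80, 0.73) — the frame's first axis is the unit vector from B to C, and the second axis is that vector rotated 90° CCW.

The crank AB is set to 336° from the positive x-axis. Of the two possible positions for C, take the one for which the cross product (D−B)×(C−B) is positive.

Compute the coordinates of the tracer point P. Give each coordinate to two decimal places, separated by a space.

A=(0,0), D=(12.00,0)
B = A + 2.00·(cos336°, sin336°) = (1.8271, -0.8135)
|BD| = 10.2054
circle(B,3.00) ∩ circle(D,8.00): a=2.4080, h=1.7892
  candidates: C₊=(4.0848,1.1620) cross=18.260; C₋=(4.3701,-2.4051) cross=-18.260
  mode + wants cross > 0 → take C=(4.0848,1.1620) (cross=18.260)
ex = (C−B)/|BC| = (0.7526,0.6585); ey = (-0.6585,0.7526)
P = B + 2.80·ex + 0.73·ey = (3.4536,1.5797)

3.45 1.58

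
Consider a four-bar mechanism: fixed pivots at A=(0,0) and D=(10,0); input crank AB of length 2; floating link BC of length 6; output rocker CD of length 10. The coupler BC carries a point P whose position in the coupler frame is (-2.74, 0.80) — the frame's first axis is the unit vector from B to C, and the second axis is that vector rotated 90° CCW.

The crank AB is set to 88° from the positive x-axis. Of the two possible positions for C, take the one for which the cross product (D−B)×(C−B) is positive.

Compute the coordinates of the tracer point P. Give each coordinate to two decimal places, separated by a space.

-1.99 0.02

A=(0,0), D=(10.00,0)
B = A + 2.00·(cos88°, sin88°) = (0.0698, 1.9988)
|BD| = 10.1294
circle(B,6.00) ∩ circle(D,10.00): a=1.9056, h=5.6894
  candidates: C₊=(3.0605,7.2003) cross=57.630; C₋=(0.8152,-3.9547) cross=-57.630
  mode + wants cross > 0 → take C=(3.0605,7.2003) (cross=57.630)
ex = (C−B)/|BC| = (0.4985,0.8669); ey = (-0.8669,0.4985)
P = B + -2.74·ex + 0.80·ey = (-1.9895,0.0222)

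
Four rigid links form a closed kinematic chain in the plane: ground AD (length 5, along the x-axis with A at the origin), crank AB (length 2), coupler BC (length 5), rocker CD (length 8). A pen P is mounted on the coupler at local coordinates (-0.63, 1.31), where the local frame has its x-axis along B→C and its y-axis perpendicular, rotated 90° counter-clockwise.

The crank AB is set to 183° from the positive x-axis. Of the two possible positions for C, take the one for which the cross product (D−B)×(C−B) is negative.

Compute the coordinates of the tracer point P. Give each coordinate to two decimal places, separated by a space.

-0.80 0.72

A=(0,0), D=(5.00,0)
B = A + 2.00·(cos183°, sin183°) = (-1.9973, -0.1047)
|BD| = 6.9980
circle(B,5.00) ∩ circle(D,8.00): a=0.7125, h=4.9490
  candidates: C₊=(-1.3588,4.8544) cross=34.633; C₋=(-1.2108,-5.0424) cross=-34.633
  mode - wants cross < 0 → take C=(-1.2108,-5.0424) (cross=-34.633)
ex = (C−B)/|BC| = (0.1573,-0.9876); ey = (0.9876,0.1573)
P = B + -0.63·ex + 1.31·ey = (-0.8027,0.7235)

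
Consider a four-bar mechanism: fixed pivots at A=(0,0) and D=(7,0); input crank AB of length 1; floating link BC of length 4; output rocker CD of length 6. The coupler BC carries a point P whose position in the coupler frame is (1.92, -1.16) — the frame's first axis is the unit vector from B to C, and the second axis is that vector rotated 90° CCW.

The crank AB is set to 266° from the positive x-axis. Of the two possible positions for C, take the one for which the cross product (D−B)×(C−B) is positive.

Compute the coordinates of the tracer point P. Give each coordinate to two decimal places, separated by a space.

1.79 0.26

A=(0,0), D=(7.00,0)
B = A + 1.00·(cos266°, sin266°) = (-0.0698, -0.9976)
|BD| = 7.1398
circle(B,4.00) ∩ circle(D,6.00): a=2.1693, h=3.3607
  candidates: C₊=(1.6087,2.6332) cross=23.995; C₋=(2.5478,-4.0222) cross=-23.995
  mode + wants cross > 0 → take C=(1.6087,2.6332) (cross=23.995)
ex = (C−B)/|BC| = (0.4196,0.9077); ey = (-0.9077,0.4196)
P = B + 1.92·ex + -1.16·ey = (1.7888,0.2585)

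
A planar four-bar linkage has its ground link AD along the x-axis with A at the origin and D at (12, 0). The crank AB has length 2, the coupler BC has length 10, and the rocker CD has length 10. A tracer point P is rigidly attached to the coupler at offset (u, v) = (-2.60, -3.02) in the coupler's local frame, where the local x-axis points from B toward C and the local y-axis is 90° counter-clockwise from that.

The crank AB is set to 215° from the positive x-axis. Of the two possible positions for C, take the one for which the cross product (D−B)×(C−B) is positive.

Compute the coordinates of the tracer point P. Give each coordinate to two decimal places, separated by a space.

-0.88 -5.06

A=(0,0), D=(12.00,0)
B = A + 2.00·(cos215°, sin215°) = (-1.6383, -1.1472)
|BD| = 13.6865
circle(B,10.00) ∩ circle(D,10.00): a=6.8432, h=7.2918
  candidates: C₊=(4.5697,6.6926) cross=99.799; C₋=(5.7920,-7.8397) cross=-99.799
  mode + wants cross > 0 → take C=(4.5697,6.6926) (cross=99.799)
ex = (C−B)/|BC| = (0.6208,0.7840); ey = (-0.7840,0.6208)
P = B + -2.60·ex + -3.02·ey = (-0.8848,-5.0603)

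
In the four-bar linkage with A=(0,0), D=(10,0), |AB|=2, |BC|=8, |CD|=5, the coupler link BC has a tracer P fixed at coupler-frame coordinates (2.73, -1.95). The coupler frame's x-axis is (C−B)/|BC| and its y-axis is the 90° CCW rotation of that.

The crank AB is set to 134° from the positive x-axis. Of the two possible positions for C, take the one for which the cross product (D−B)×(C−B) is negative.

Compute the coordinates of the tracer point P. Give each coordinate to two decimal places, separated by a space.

0.06 -1.59

A=(0,0), D=(10.00,0)
B = A + 2.00·(cos134°, sin134°) = (-1.3893, 1.4387)
|BD| = 11.4798
circle(B,8.00) ∩ circle(D,5.00): a=7.4385, h=2.9442
  candidates: C₊=(6.3596,3.4274) cross=33.798; C₋=(5.6216,-2.4145) cross=-33.798
  mode - wants cross < 0 → take C=(5.6216,-2.4145) (cross=-33.798)
ex = (C−B)/|BC| = (0.8764,-0.4816); ey = (0.4816,0.8764)
P = B + 2.73·ex + -1.95·ey = (0.0640,-1.5851)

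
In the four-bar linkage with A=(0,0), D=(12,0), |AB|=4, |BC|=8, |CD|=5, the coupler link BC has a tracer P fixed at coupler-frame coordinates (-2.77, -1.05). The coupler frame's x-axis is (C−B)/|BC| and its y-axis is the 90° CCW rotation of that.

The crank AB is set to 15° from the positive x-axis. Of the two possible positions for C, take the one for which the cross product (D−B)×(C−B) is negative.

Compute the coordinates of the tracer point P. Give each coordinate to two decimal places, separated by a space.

A=(0,0), D=(12.00,0)
B = A + 4.00·(cos15°, sin15°) = (3.8637, 1.0353)
|BD| = 8.2019
circle(B,8.00) ∩ circle(D,5.00): a=6.4784, h=4.6936
  candidates: C₊=(10.8828,4.8736) cross=38.496; C₋=(9.6979,-4.4385) cross=-38.496
  mode - wants cross < 0 → take C=(9.6979,-4.4385) (cross=-38.496)
ex = (C−B)/|BC| = (0.7293,-0.6842); ey = (0.6842,0.7293)
P = B + -2.77·ex + -1.05·ey = (1.1252,2.1648)

1.13 2.16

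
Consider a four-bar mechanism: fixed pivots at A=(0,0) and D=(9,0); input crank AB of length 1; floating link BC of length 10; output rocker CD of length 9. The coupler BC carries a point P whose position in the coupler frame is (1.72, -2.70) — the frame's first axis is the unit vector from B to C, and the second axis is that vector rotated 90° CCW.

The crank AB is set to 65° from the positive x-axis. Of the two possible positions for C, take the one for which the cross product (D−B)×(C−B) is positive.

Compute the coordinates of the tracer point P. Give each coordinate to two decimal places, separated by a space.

3.60 0.55

A=(0,0), D=(9.00,0)
B = A + 1.00·(cos65°, sin65°) = (0.4226, 0.9063)
|BD| = 8.6251
circle(B,10.00) ∩ circle(D,9.00): a=5.4140, h=8.4077
  candidates: C₊=(6.6901,8.6985) cross=72.517; C₋=(4.9232,-8.0237) cross=-72.517
  mode + wants cross > 0 → take C=(6.6901,8.6985) (cross=72.517)
ex = (C−B)/|BC| = (0.6267,0.7792); ey = (-0.7792,0.6267)
P = B + 1.72·ex + -2.70·ey = (3.6045,0.5543)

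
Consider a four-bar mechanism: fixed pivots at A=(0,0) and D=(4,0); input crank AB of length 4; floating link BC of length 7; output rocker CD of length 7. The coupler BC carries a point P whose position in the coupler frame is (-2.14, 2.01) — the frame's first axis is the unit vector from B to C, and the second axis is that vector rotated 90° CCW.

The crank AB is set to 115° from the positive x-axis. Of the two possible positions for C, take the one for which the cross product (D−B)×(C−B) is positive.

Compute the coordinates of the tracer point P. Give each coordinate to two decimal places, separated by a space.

A=(0,0), D=(4.00,0)
B = A + 4.00·(cos115°, sin115°) = (-1.6905, 3.6252)
|BD| = 6.7471
circle(B,7.00) ∩ circle(D,7.00): a=3.3736, h=6.1334
  candidates: C₊=(4.4503,6.9855) cross=41.383; C₋=(-2.1407,-3.3603) cross=-41.383
  mode + wants cross > 0 → take C=(4.4503,6.9855) (cross=41.383)
ex = (C−B)/|BC| = (0.8772,0.4800); ey = (-0.4800,0.8772)
P = B + -2.14·ex + 2.01·ey = (-4.5327,4.3612)

-4.53 4.36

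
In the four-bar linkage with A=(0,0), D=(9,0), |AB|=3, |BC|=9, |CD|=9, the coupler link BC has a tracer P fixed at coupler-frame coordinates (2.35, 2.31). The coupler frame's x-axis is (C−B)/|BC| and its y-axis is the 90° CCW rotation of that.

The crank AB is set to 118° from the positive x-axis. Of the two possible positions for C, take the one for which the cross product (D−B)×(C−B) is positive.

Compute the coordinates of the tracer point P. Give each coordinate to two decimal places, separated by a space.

-1.04 5.92

A=(0,0), D=(9.00,0)
B = A + 3.00·(cos118°, sin118°) = (-1.4084, 2.6488)
|BD| = 10.7402
circle(B,9.00) ∩ circle(D,9.00): a=5.3701, h=7.2223
  candidates: C₊=(5.5770,8.3237) cross=77.569; C₋=(2.0146,-5.6748) cross=-77.569
  mode + wants cross > 0 → take C=(5.5770,8.3237) (cross=77.569)
ex = (C−B)/|BC| = (0.7762,0.6305); ey = (-0.6305,0.7762)
P = B + 2.35·ex + 2.31·ey = (-1.0410,5.9235)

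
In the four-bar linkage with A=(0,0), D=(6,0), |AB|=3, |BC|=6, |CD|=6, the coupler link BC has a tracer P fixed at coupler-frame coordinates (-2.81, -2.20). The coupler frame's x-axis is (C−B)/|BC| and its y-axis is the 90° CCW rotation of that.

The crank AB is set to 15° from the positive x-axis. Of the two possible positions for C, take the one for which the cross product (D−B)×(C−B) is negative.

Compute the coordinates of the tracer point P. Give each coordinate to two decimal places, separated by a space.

0.63 3.53

A=(0,0), D=(6.00,0)
B = A + 3.00·(cos15°, sin15°) = (2.8978, 0.7765)
|BD| = 3.1979
circle(B,6.00) ∩ circle(D,6.00): a=1.5990, h=5.7830
  candidates: C₊=(5.8530,5.9982) cross=18.494; C₋=(3.0448,-5.2217) cross=-18.494
  mode - wants cross < 0 → take C=(3.0448,-5.2217) (cross=-18.494)
ex = (C−B)/|BC| = (0.0245,-0.9997); ey = (0.9997,0.0245)
P = B + -2.81·ex + -2.20·ey = (0.6296,3.5317)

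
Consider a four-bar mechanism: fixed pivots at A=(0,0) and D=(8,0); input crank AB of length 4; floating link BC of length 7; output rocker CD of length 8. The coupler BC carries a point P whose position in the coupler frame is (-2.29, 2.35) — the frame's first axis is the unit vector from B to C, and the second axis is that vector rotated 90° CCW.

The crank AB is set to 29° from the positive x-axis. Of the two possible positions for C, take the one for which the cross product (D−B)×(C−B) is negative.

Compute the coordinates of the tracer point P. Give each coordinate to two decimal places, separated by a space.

A=(0,0), D=(8.00,0)
B = A + 4.00·(cos29°, sin29°) = (3.4985, 1.9392)
|BD| = 4.9015
circle(B,7.00) ∩ circle(D,8.00): a=0.9206, h=6.9392
  candidates: C₊=(7.0894,7.9480) cross=34.012; C₋=(1.5985,-4.7980) cross=-34.012
  mode - wants cross < 0 → take C=(1.5985,-4.7980) (cross=-34.012)
ex = (C−B)/|BC| = (-0.2714,-0.9625); ey = (0.9625,-0.2714)
P = B + -2.29·ex + 2.35·ey = (6.3818,3.5054)

6.38 3.51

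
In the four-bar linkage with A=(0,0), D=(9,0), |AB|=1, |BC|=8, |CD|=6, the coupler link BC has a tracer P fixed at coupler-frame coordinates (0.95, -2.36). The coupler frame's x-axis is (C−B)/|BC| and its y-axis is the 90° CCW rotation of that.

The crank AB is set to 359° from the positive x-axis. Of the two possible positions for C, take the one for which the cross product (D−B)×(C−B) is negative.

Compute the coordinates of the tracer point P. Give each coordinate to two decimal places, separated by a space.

A=(0,0), D=(9.00,0)
B = A + 1.00·(cos359°, sin359°) = (0.9998, -0.0175)
|BD| = 8.0002
circle(B,8.00) ∩ circle(D,6.00): a=5.7500, h=5.5621
  candidates: C₊=(6.7377,5.5572) cross=44.498; C₋=(6.7620,-5.5670) cross=-44.498
  mode - wants cross < 0 → take C=(6.7620,-5.5670) (cross=-44.498)
ex = (C−B)/|BC| = (0.7203,-0.6937); ey = (0.6937,0.7203)
P = B + 0.95·ex + -2.36·ey = (0.0470,-2.3763)

0.05 -2.38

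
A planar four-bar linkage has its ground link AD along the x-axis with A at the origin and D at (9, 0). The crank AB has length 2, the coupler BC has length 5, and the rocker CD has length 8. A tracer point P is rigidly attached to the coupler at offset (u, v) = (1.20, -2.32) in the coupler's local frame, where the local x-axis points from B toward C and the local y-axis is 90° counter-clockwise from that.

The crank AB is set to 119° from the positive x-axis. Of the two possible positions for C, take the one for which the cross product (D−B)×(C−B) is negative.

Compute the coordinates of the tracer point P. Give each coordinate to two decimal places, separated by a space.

A=(0,0), D=(9.00,0)
B = A + 2.00·(cos119°, sin119°) = (-0.9696, 1.7492)
|BD| = 10.1219
circle(B,5.00) ∩ circle(D,8.00): a=3.1344, h=3.8955
  candidates: C₊=(2.7909,5.0445) cross=39.430; C₋=(1.4444,-2.6294) cross=-39.430
  mode - wants cross < 0 → take C=(1.4444,-2.6294) (cross=-39.430)
ex = (C−B)/|BC| = (0.4828,-0.8757); ey = (0.8757,0.4828)
P = B + 1.20·ex + -2.32·ey = (-2.4219,-0.4218)

-2.42 -0.42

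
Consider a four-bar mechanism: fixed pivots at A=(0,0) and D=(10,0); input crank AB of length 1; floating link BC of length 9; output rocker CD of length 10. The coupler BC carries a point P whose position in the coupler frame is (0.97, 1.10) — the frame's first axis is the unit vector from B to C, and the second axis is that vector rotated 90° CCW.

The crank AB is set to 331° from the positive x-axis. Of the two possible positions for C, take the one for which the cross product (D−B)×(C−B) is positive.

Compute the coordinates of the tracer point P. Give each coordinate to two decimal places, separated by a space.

0.17 0.80

A=(0,0), D=(10.00,0)
B = A + 1.00·(cos331°, sin331°) = (0.8746, -0.4848)
|BD| = 9.1382
circle(B,9.00) ∩ circle(D,10.00): a=3.5295, h=8.2790
  candidates: C₊=(3.9600,7.9698) cross=75.656; C₋=(4.8384,-8.5649) cross=-75.656
  mode + wants cross > 0 → take C=(3.9600,7.9698) (cross=75.656)
ex = (C−B)/|BC| = (0.3428,0.9394); ey = (-0.9394,0.3428)
P = B + 0.97·ex + 1.10·ey = (0.1738,0.8035)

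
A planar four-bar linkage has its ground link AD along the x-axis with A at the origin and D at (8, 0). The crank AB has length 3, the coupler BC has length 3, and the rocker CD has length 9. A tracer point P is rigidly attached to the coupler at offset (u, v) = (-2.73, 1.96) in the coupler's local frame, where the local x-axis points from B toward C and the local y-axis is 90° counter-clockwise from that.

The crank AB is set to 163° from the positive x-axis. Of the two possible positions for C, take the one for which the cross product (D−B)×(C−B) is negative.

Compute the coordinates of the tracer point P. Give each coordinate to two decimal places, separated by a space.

-3.19 4.22

A=(0,0), D=(8.00,0)
B = A + 3.00·(cos163°, sin163°) = (-2.8689, 0.8771)
|BD| = 10.9042
circle(B,3.00) ∩ circle(D,9.00): a=2.1507, h=2.0916
  candidates: C₊=(-0.5570,2.7889) cross=22.807; C₋=(-0.8935,-1.3807) cross=-22.807
  mode - wants cross < 0 → take C=(-0.8935,-1.3807) (cross=-22.807)
ex = (C−B)/|BC| = (0.6585,-0.7526); ey = (0.7526,0.6585)
P = B + -2.73·ex + 1.96·ey = (-3.1915,4.2223)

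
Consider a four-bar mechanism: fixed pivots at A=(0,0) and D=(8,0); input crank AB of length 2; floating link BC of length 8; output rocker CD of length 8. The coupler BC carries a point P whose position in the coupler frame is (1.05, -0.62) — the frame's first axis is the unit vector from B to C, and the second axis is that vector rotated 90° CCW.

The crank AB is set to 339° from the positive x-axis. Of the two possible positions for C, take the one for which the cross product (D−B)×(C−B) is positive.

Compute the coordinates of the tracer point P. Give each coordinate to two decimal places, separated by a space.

2.75 0.12

A=(0,0), D=(8.00,0)
B = A + 2.00·(cos339°, sin339°) = (1.8672, -0.7167)
|BD| = 6.1746
circle(B,8.00) ∩ circle(D,8.00): a=3.0873, h=7.3803
  candidates: C₊=(4.0769,6.9720) cross=45.570; C₋=(5.7903,-7.6888) cross=-45.570
  mode + wants cross > 0 → take C=(4.0769,6.9720) (cross=45.570)
ex = (C−B)/|BC| = (0.2762,0.9611); ey = (-0.9611,0.2762)
P = B + 1.05·ex + -0.62·ey = (2.7531,0.1212)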